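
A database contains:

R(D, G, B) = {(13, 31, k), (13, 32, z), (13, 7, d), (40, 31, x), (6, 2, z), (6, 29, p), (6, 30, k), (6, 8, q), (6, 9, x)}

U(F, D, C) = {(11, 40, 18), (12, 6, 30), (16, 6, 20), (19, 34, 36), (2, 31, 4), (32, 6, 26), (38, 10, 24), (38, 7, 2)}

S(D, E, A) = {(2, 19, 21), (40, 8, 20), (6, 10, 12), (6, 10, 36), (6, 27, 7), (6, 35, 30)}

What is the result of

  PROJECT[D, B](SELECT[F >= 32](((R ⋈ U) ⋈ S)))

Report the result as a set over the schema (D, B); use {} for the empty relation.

{(6, k), (6, p), (6, q), (6, x), (6, z)}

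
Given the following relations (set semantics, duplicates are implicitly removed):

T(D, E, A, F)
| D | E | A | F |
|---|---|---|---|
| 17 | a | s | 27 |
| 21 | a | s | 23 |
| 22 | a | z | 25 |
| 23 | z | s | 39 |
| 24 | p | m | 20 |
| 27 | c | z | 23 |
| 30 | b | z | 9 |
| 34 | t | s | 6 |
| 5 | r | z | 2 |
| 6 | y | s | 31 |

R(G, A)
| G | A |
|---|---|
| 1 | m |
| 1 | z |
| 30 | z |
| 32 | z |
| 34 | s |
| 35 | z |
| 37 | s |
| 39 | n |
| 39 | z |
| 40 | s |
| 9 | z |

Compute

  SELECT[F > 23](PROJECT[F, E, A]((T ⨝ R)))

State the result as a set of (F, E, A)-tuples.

Joining T and R on A yields {(17, a, s, 27, 34), (17, a, s, 27, 37), (17, a, s, 27, 40), (21, a, s, 23, 34), (21, a, s, 23, 37), (21, a, s, 23, 40), (22, a, z, 25, 1), (22, a, z, 25, 30), (22, a, z, 25, 32), (22, a, z, 25, 35), (22, a, z, 25, 39), (22, a, z, 25, 9), (23, z, s, 39, 34), (23, z, s, 39, 37), (23, z, s, 39, 40), (24, p, m, 20, 1), (27, c, z, 23, 1), (27, c, z, 23, 30), (27, c, z, 23, 32), (27, c, z, 23, 35), (27, c, z, 23, 39), (27, c, z, 23, 9), (30, b, z, 9, 1), (30, b, z, 9, 30), (30, b, z, 9, 32), (30, b, z, 9, 35), (30, b, z, 9, 39), (30, b, z, 9, 9), (34, t, s, 6, 34), (34, t, s, 6, 37), (34, t, s, 6, 40), (5, r, z, 2, 1), (5, r, z, 2, 30), (5, r, z, 2, 32), (5, r, z, 2, 35), (5, r, z, 2, 39), (5, r, z, 2, 9), (6, y, s, 31, 34), (6, y, s, 31, 37), (6, y, s, 31, 40)}.
π[F, E, A]: project onto (F, E, A) (30 duplicate(s) eliminated) → {(2, r, z), (20, p, m), (23, a, s), (23, c, z), (25, a, z), (27, a, s), (31, y, s), (39, z, s), (6, t, s), (9, b, z)}
σ[F > 23]: keep tuples satisfying F > 23 → {(25, a, z), (27, a, s), (31, y, s), (39, z, s)}

{(25, a, z), (27, a, s), (31, y, s), (39, z, s)}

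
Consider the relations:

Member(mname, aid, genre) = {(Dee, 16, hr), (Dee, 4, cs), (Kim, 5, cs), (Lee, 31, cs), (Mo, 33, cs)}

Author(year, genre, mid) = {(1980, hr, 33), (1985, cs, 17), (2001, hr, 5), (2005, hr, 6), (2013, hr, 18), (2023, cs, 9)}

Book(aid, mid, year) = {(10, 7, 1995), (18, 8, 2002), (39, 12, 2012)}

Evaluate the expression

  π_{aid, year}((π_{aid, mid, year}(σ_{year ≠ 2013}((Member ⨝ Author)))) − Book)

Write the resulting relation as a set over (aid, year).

Natural join on genre: {(Dee, 16, hr, 1980, 33), (Dee, 16, hr, 2001, 5), (Dee, 16, hr, 2005, 6), (Dee, 16, hr, 2013, 18), (Dee, 4, cs, 1985, 17), (Dee, 4, cs, 2023, 9), (Kim, 5, cs, 1985, 17), (Kim, 5, cs, 2023, 9), (Lee, 31, cs, 1985, 17), (Lee, 31, cs, 2023, 9), (Mo, 33, cs, 1985, 17), (Mo, 33, cs, 2023, 9)}
Filtering on year ≠ 2013 leaves {(Dee, 16, hr, 1980, 33), (Dee, 16, hr, 2001, 5), (Dee, 16, hr, 2005, 6), (Dee, 4, cs, 1985, 17), (Dee, 4, cs, 2023, 9), (Kim, 5, cs, 1985, 17), (Kim, 5, cs, 2023, 9), (Lee, 31, cs, 1985, 17), (Lee, 31, cs, 2023, 9), (Mo, 33, cs, 1985, 17), (Mo, 33, cs, 2023, 9)}.
π[aid, mid, year]: project onto (aid, mid, year) → {(16, 33, 1980), (16, 5, 2001), (16, 6, 2005), (31, 17, 1985), (31, 9, 2023), (33, 17, 1985), (33, 9, 2023), (4, 17, 1985), (4, 9, 2023), (5, 17, 1985), (5, 9, 2023)}
Taking the difference: {(16, 33, 1980), (16, 5, 2001), (16, 6, 2005), (31, 17, 1985), (31, 9, 2023), (33, 17, 1985), (33, 9, 2023), (4, 17, 1985), (4, 9, 2023), (5, 17, 1985), (5, 9, 2023)}
π[aid, year]: project onto (aid, year) → {(16, 1980), (16, 2001), (16, 2005), (31, 1985), (31, 2023), (33, 1985), (33, 2023), (4, 1985), (4, 2023), (5, 1985), (5, 2023)}

{(16, 1980), (16, 2001), (16, 2005), (31, 1985), (31, 2023), (33, 1985), (33, 2023), (4, 1985), (4, 2023), (5, 1985), (5, 2023)}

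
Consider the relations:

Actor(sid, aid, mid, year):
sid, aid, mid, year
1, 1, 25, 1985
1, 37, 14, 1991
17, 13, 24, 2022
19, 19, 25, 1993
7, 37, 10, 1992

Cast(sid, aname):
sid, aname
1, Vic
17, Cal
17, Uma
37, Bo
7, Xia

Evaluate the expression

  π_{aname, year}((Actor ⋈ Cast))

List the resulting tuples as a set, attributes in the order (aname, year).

{(Cal, 2022), (Uma, 2022), (Vic, 1985), (Vic, 1991), (Xia, 1992)}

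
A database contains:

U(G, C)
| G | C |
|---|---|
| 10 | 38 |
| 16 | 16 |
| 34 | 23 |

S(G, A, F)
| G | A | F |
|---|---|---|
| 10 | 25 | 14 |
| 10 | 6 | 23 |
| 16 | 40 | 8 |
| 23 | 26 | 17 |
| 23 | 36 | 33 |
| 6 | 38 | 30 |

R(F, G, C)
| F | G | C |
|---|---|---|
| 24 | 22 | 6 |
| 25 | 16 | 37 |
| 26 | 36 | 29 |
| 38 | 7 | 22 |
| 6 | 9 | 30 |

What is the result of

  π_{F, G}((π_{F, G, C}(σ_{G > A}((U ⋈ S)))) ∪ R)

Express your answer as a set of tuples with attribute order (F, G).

U ⋈ S (natural join on G): {(10, 38, 25, 14), (10, 38, 6, 23), (16, 16, 40, 8)}
Apply σ_{G > A}; surviving tuples: {(10, 38, 6, 23)}
Projecting to F, G, C: {(23, 10, 38)}
Taking the union: {(23, 10, 38), (24, 22, 6), (25, 16, 37), (26, 36, 29), (38, 7, 22), (6, 9, 30)}
Projecting to F, G: {(23, 10), (24, 22), (25, 16), (26, 36), (38, 7), (6, 9)}

{(23, 10), (24, 22), (25, 16), (26, 36), (38, 7), (6, 9)}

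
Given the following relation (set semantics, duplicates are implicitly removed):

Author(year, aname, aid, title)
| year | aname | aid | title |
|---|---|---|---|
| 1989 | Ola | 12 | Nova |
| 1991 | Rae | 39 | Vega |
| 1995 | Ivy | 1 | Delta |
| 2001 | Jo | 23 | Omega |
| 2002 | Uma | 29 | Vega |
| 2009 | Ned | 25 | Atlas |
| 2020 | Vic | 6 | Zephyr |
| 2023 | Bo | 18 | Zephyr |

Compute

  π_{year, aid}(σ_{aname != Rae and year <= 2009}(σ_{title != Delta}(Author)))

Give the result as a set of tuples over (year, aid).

{(1989, 12), (2001, 23), (2002, 29), (2009, 25)}

Apply σ_{title != Delta}; surviving tuples: {(1989, Ola, 12, Nova), (1991, Rae, 39, Vega), (2001, Jo, 23, Omega), (2002, Uma, 29, Vega), (2009, Ned, 25, Atlas), (2020, Vic, 6, Zephyr), (2023, Bo, 18, Zephyr)}
Apply σ_{aname != Rae and year <= 2009}; surviving tuples: {(1989, Ola, 12, Nova), (2001, Jo, 23, Omega), (2002, Uma, 29, Vega), (2009, Ned, 25, Atlas)}
π[year, aid]: project onto (year, aid) → {(1989, 12), (2001, 23), (2002, 29), (2009, 25)}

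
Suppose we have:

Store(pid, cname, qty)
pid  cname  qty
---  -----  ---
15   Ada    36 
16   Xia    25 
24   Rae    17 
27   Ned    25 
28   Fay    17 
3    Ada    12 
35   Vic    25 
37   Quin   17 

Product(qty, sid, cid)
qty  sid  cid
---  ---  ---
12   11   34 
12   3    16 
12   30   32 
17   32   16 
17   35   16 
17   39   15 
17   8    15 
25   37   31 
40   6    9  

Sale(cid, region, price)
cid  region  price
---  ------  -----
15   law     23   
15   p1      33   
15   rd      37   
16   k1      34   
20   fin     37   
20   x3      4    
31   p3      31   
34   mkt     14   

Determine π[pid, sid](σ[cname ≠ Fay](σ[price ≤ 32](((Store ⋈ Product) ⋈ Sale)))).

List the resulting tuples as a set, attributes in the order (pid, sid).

Joining Store and Product on qty yields {(16, Xia, 25, 37, 31), (24, Rae, 17, 32, 16), (24, Rae, 17, 35, 16), (24, Rae, 17, 39, 15), (24, Rae, 17, 8, 15), (27, Ned, 25, 37, 31), (28, Fay, 17, 32, 16), (28, Fay, 17, 35, 16), (28, Fay, 17, 39, 15), (28, Fay, 17, 8, 15), (3, Ada, 12, 11, 34), (3, Ada, 12, 3, 16), (3, Ada, 12, 30, 32), (35, Vic, 25, 37, 31), (37, Quin, 17, 32, 16), (37, Quin, 17, 35, 16), (37, Quin, 17, 39, 15), (37, Quin, 17, 8, 15)}.
Joining (Store ⋈ Product) and Sale on cid yields {(16, Xia, 25, 37, 31, p3, 31), (24, Rae, 17, 32, 16, k1, 34), (24, Rae, 17, 35, 16, k1, 34), (24, Rae, 17, 39, 15, law, 23), (24, Rae, 17, 39, 15, p1, 33), (24, Rae, 17, 39, 15, rd, 37), (24, Rae, 17, 8, 15, law, 23), (24, Rae, 17, 8, 15, p1, 33), (24, Rae, 17, 8, 15, rd, 37), (27, Ned, 25, 37, 31, p3, 31), (28, Fay, 17, 32, 16, k1, 34), (28, Fay, 17, 35, 16, k1, 34), (28, Fay, 17, 39, 15, law, 23), (28, Fay, 17, 39, 15, p1, 33), (28, Fay, 17, 39, 15, rd, 37), (28, Fay, 17, 8, 15, law, 23), (28, Fay, 17, 8, 15, p1, 33), (28, Fay, 17, 8, 15, rd, 37), (3, Ada, 12, 11, 34, mkt, 14), (3, Ada, 12, 3, 16, k1, 34), (35, Vic, 25, 37, 31, p3, 31), (37, Quin, 17, 32, 16, k1, 34), (37, Quin, 17, 35, 16, k1, 34), (37, Quin, 17, 39, 15, law, 23), (37, Quin, 17, 39, 15, p1, 33), (37, Quin, 17, 39, 15, rd, 37), (37, Quin, 17, 8, 15, law, 23), (37, Quin, 17, 8, 15, p1, 33), (37, Quin, 17, 8, 15, rd, 37)}.
σ[price ≤ 32]: keep tuples satisfying price ≤ 32 → {(16, Xia, 25, 37, 31, p3, 31), (24, Rae, 17, 39, 15, law, 23), (24, Rae, 17, 8, 15, law, 23), (27, Ned, 25, 37, 31, p3, 31), (28, Fay, 17, 39, 15, law, 23), (28, Fay, 17, 8, 15, law, 23), (3, Ada, 12, 11, 34, mkt, 14), (35, Vic, 25, 37, 31, p3, 31), (37, Quin, 17, 39, 15, law, 23), (37, Quin, 17, 8, 15, law, 23)}
σ[cname ≠ Fay]: keep tuples satisfying cname ≠ Fay → {(16, Xia, 25, 37, 31, p3, 31), (24, Rae, 17, 39, 15, law, 23), (24, Rae, 17, 8, 15, law, 23), (27, Ned, 25, 37, 31, p3, 31), (3, Ada, 12, 11, 34, mkt, 14), (35, Vic, 25, 37, 31, p3, 31), (37, Quin, 17, 39, 15, law, 23), (37, Quin, 17, 8, 15, law, 23)}
Keep only column(s) pid, sid: {(16, 37), (24, 39), (24, 8), (27, 37), (3, 11), (35, 37), (37, 39), (37, 8)}

{(16, 37), (24, 39), (24, 8), (27, 37), (3, 11), (35, 37), (37, 39), (37, 8)}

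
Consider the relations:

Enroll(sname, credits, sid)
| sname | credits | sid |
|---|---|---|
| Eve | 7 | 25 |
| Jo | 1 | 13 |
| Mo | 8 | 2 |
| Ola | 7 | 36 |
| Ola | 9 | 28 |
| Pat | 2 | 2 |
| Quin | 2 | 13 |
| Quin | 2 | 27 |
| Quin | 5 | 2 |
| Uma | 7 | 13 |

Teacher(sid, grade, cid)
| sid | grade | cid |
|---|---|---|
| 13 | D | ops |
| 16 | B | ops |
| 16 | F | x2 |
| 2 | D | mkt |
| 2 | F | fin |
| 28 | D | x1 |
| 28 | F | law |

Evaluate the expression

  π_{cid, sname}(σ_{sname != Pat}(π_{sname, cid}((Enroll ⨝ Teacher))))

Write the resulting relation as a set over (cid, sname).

{(fin, Mo), (fin, Quin), (law, Ola), (mkt, Mo), (mkt, Quin), (ops, Jo), (ops, Quin), (ops, Uma), (x1, Ola)}

Enroll ⋈ Teacher (natural join on sid): {(Jo, 1, 13, D, ops), (Mo, 8, 2, D, mkt), (Mo, 8, 2, F, fin), (Ola, 9, 28, D, x1), (Ola, 9, 28, F, law), (Pat, 2, 2, D, mkt), (Pat, 2, 2, F, fin), (Quin, 2, 13, D, ops), (Quin, 5, 2, D, mkt), (Quin, 5, 2, F, fin), (Uma, 7, 13, D, ops)}
π[sname, cid]: project onto (sname, cid) → {(Jo, ops), (Mo, fin), (Mo, mkt), (Ola, law), (Ola, x1), (Pat, fin), (Pat, mkt), (Quin, fin), (Quin, mkt), (Quin, ops), (Uma, ops)}
Apply σ_{sname != Pat}; surviving tuples: {(Jo, ops), (Mo, fin), (Mo, mkt), (Ola, law), (Ola, x1), (Quin, fin), (Quin, mkt), (Quin, ops), (Uma, ops)}
π[cid, sname]: project onto (cid, sname) → {(fin, Mo), (fin, Quin), (law, Ola), (mkt, Mo), (mkt, Quin), (ops, Jo), (ops, Quin), (ops, Uma), (x1, Ola)}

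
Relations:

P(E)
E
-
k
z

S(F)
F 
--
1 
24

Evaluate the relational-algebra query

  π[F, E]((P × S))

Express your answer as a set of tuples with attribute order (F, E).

{(1, k), (1, z), (24, k), (24, z)}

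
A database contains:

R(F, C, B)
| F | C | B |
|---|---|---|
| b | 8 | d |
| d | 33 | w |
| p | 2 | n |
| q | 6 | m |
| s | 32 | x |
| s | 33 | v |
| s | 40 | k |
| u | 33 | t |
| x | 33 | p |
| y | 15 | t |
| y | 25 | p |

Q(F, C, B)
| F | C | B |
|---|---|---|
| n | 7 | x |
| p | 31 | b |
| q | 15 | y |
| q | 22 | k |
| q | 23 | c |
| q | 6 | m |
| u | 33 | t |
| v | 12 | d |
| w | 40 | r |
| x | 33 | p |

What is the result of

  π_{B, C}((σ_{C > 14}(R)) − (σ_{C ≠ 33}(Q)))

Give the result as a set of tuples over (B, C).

Apply σ_{C > 14}; surviving tuples: {(d, 33, w), (s, 32, x), (s, 33, v), (s, 40, k), (u, 33, t), (x, 33, p), (y, 15, t), (y, 25, p)}
Apply σ_{C ≠ 33}; surviving tuples: {(n, 7, x), (p, 31, b), (q, 15, y), (q, 22, k), (q, 23, c), (q, 6, m), (v, 12, d), (w, 40, r)}
Set difference of the two operands is {(d, 33, w), (s, 32, x), (s, 33, v), (s, 40, k), (u, 33, t), (x, 33, p), (y, 15, t), (y, 25, p)}.
Projecting to B, C: {(k, 40), (p, 25), (p, 33), (t, 15), (t, 33), (v, 33), (w, 33), (x, 32)}

{(k, 40), (p, 25), (p, 33), (t, 15), (t, 33), (v, 33), (w, 33), (x, 32)}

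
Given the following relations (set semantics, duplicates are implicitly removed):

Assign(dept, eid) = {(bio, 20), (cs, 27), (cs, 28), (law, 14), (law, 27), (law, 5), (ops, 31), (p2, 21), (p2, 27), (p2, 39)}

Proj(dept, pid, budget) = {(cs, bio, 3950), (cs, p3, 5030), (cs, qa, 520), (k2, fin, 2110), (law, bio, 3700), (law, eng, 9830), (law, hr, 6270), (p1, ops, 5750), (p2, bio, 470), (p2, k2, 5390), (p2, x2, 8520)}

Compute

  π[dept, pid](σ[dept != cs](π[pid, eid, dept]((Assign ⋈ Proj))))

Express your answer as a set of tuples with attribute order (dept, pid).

{(law, bio), (law, eng), (law, hr), (p2, bio), (p2, k2), (p2, x2)}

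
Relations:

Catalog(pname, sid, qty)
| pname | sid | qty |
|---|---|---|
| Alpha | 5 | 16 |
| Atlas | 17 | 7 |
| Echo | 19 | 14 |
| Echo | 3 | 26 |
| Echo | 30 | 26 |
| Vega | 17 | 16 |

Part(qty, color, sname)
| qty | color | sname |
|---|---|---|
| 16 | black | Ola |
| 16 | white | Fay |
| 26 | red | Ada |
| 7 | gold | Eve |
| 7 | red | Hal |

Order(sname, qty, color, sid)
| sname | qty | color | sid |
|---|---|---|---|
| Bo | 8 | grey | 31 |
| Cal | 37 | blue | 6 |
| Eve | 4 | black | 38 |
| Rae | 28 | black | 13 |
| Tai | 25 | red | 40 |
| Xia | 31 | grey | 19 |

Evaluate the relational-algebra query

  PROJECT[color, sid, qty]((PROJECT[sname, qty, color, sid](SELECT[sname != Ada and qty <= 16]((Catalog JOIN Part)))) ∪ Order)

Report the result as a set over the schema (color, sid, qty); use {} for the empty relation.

Catalog ⋈ Part (natural join on qty): {(Alpha, 5, 16, black, Ola), (Alpha, 5, 16, white, Fay), (Atlas, 17, 7, gold, Eve), (Atlas, 17, 7, red, Hal), (Echo, 3, 26, red, Ada), (Echo, 30, 26, red, Ada), (Vega, 17, 16, black, Ola), (Vega, 17, 16, white, Fay)}
Selection sname != Ada and qty <= 16: {(Alpha, 5, 16, black, Ola), (Alpha, 5, 16, white, Fay), (Atlas, 17, 7, gold, Eve), (Atlas, 17, 7, red, Hal), (Vega, 17, 16, black, Ola), (Vega, 17, 16, white, Fay)}
Projecting to sname, qty, color, sid: {(Eve, 7, gold, 17), (Fay, 16, white, 17), (Fay, 16, white, 5), (Hal, 7, red, 17), (Ola, 16, black, 17), (Ola, 16, black, 5)}
Taking the union: {(Bo, 8, grey, 31), (Cal, 37, blue, 6), (Eve, 4, black, 38), (Eve, 7, gold, 17), (Fay, 16, white, 17), (Fay, 16, white, 5), (Hal, 7, red, 17), (Ola, 16, black, 17), (Ola, 16, black, 5), (Rae, 28, black, 13), (Tai, 25, red, 40), (Xia, 31, grey, 19)}
Projecting to color, sid, qty: {(black, 13, 28), (black, 17, 16), (black, 38, 4), (black, 5, 16), (blue, 6, 37), (gold, 17, 7), (grey, 19, 31), (grey, 31, 8), (red, 17, 7), (red, 40, 25), (white, 17, 16), (white, 5, 16)}

{(black, 13, 28), (black, 17, 16), (black, 38, 4), (black, 5, 16), (blue, 6, 37), (gold, 17, 7), (grey, 19, 31), (grey, 31, 8), (red, 17, 7), (red, 40, 25), (white, 17, 16), (white, 5, 16)}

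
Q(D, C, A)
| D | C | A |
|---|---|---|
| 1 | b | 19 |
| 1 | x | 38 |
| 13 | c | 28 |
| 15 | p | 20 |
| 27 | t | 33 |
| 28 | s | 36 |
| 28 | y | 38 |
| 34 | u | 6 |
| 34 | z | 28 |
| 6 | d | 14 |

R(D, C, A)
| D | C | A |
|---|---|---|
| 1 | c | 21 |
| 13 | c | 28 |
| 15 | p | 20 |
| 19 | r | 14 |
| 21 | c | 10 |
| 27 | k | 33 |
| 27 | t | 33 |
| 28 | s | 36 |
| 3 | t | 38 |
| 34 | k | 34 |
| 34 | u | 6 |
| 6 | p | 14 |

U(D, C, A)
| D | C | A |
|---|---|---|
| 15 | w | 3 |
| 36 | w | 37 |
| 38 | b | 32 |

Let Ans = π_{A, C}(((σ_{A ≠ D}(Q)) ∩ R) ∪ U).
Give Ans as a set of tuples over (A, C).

{(20, p), (28, c), (3, w), (32, b), (33, t), (36, s), (37, w), (6, u)}

Selection A ≠ D: {(1, b, 19), (1, x, 38), (13, c, 28), (15, p, 20), (27, t, 33), (28, s, 36), (28, y, 38), (34, u, 6), (34, z, 28), (6, d, 14)}
Set intersection of the two operands is {(13, c, 28), (15, p, 20), (27, t, 33), (28, s, 36), (34, u, 6)}.
Set union of the two operands is {(13, c, 28), (15, p, 20), (15, w, 3), (27, t, 33), (28, s, 36), (34, u, 6), (36, w, 37), (38, b, 32)}.
π[A, C]: project onto (A, C) → {(20, p), (28, c), (3, w), (32, b), (33, t), (36, s), (37, w), (6, u)}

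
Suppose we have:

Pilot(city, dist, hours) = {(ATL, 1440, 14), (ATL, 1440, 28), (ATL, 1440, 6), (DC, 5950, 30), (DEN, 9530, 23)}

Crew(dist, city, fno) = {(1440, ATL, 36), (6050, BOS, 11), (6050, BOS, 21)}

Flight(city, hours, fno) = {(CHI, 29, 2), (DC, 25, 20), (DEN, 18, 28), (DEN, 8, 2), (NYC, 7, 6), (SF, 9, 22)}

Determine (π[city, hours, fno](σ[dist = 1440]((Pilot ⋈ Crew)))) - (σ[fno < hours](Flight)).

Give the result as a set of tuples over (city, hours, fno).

Joining Pilot and Crew on city, dist yields {(ATL, 1440, 14, 36), (ATL, 1440, 28, 36), (ATL, 1440, 6, 36)}.
Filtering on dist = 1440 leaves {(ATL, 1440, 14, 36), (ATL, 1440, 28, 36), (ATL, 1440, 6, 36)}.
π_{city, hours, fno} gives {(ATL, 14, 36), (ATL, 28, 36), (ATL, 6, 36)}.
Filtering on fno < hours leaves {(CHI, 29, 2), (DC, 25, 20), (DEN, 8, 2), (NYC, 7, 6)}.
Taking the difference: {(ATL, 14, 36), (ATL, 28, 36), (ATL, 6, 36)}

{(ATL, 14, 36), (ATL, 28, 36), (ATL, 6, 36)}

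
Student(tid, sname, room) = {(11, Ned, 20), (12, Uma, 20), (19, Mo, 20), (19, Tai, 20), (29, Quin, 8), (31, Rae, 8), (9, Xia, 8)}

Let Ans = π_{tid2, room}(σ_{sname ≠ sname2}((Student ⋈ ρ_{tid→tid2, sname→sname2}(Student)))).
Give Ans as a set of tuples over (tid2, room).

{(11, 20), (12, 20), (19, 20), (29, 8), (31, 8), (9, 8)}

ρ[tid→tid2, sname→sname2]: schema becomes (tid2, sname2, room); tuples unchanged.
Joining Student and ρ_{tid→tid2, sname→sname2}(Student) on room yields {(11, Ned, 20, 11, Ned), (11, Ned, 20, 12, Uma), (11, Ned, 20, 19, Mo), (11, Ned, 20, 19, Tai), (12, Uma, 20, 11, Ned), (12, Uma, 20, 12, Uma), (12, Uma, 20, 19, Mo), (12, Uma, 20, 19, Tai), (19, Mo, 20, 11, Ned), (19, Mo, 20, 12, Uma), (19, Mo, 20, 19, Mo), (19, Mo, 20, 19, Tai), (19, Tai, 20, 11, Ned), (19, Tai, 20, 12, Uma), (19, Tai, 20, 19, Mo), (19, Tai, 20, 19, Tai), (29, Quin, 8, 29, Quin), (29, Quin, 8, 31, Rae), (29, Quin, 8, 9, Xia), (31, Rae, 8, 29, Quin), (31, Rae, 8, 31, Rae), (31, Rae, 8, 9, Xia), (9, Xia, 8, 29, Quin), (9, Xia, 8, 31, Rae), (9, Xia, 8, 9, Xia)}.
Apply σ_{sname ≠ sname2}; surviving tuples: {(11, Ned, 20, 12, Uma), (11, Ned, 20, 19, Mo), (11, Ned, 20, 19, Tai), (12, Uma, 20, 11, Ned), (12, Uma, 20, 19, Mo), (12, Uma, 20, 19, Tai), (19, Mo, 20, 11, Ned), (19, Mo, 20, 12, Uma), (19, Mo, 20, 19, Tai), (19, Tai, 20, 11, Ned), (19, Tai, 20, 12, Uma), (19, Tai, 20, 19, Mo), (29, Quin, 8, 31, Rae), (29, Quin, 8, 9, Xia), (31, Rae, 8, 29, Quin), (31, Rae, 8, 9, Xia), (9, Xia, 8, 29, Quin), (9, Xia, 8, 31, Rae)}
Projecting to tid2, room (12 duplicate(s) eliminated): {(11, 20), (12, 20), (19, 20), (29, 8), (31, 8), (9, 8)}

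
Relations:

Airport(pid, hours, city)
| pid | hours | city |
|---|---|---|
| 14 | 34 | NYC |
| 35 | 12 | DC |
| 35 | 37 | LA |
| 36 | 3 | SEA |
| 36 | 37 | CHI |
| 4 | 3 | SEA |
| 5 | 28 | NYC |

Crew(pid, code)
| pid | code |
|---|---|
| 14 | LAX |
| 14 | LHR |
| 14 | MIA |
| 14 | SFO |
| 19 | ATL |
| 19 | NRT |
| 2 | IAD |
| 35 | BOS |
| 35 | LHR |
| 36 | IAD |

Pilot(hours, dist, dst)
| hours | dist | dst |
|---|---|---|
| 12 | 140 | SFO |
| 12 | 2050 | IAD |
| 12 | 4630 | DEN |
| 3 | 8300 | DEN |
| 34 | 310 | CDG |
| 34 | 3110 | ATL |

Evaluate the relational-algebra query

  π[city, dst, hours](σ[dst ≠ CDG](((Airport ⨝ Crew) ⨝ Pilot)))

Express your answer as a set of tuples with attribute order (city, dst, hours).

Natural join on pid: {(14, 34, NYC, LAX), (14, 34, NYC, LHR), (14, 34, NYC, MIA), (14, 34, NYC, SFO), (35, 12, DC, BOS), (35, 12, DC, LHR), (35, 37, LA, BOS), (35, 37, LA, LHR), (36, 3, SEA, IAD), (36, 37, CHI, IAD)}
Natural join on hours: {(14, 34, NYC, LAX, 310, CDG), (14, 34, NYC, LAX, 3110, ATL), (14, 34, NYC, LHR, 310, CDG), (14, 34, NYC, LHR, 3110, ATL), (14, 34, NYC, MIA, 310, CDG), (14, 34, NYC, MIA, 3110, ATL), (14, 34, NYC, SFO, 310, CDG), (14, 34, NYC, SFO, 3110, ATL), (35, 12, DC, BOS, 140, SFO), (35, 12, DC, BOS, 2050, IAD), (35, 12, DC, BOS, 4630, DEN), (35, 12, DC, LHR, 140, SFO), (35, 12, DC, LHR, 2050, IAD), (35, 12, DC, LHR, 4630, DEN), (36, 3, SEA, IAD, 8300, DEN)}
Apply σ_{dst ≠ CDG}; surviving tuples: {(14, 34, NYC, LAX, 3110, ATL), (14, 34, NYC, LHR, 3110, ATL), (14, 34, NYC, MIA, 3110, ATL), (14, 34, NYC, SFO, 3110, ATL), (35, 12, DC, BOS, 140, SFO), (35, 12, DC, BOS, 2050, IAD), (35, 12, DC, BOS, 4630, DEN), (35, 12, DC, LHR, 140, SFO), (35, 12, DC, LHR, 2050, IAD), (35, 12, DC, LHR, 4630, DEN), (36, 3, SEA, IAD, 8300, DEN)}
π_{city, dst, hours} gives {(DC, DEN, 12), (DC, IAD, 12), (DC, SFO, 12), (NYC, ATL, 34), (SEA, DEN, 3)} (6 duplicate(s) eliminated).

{(DC, DEN, 12), (DC, IAD, 12), (DC, SFO, 12), (NYC, ATL, 34), (SEA, DEN, 3)}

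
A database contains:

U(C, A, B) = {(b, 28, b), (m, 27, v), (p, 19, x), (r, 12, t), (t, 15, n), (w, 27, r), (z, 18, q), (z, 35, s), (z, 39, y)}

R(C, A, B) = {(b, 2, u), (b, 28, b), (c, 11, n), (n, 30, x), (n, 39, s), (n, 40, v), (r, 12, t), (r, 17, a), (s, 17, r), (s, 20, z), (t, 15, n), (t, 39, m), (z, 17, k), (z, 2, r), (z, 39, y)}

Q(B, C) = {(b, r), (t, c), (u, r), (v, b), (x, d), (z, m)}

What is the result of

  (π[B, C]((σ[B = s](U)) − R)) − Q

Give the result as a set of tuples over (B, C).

Selection B = s: {(z, 35, s)}
Set difference of the two operands is {(z, 35, s)}.
π[B, C]: project onto (B, C) → {(s, z)}
Set difference of the two operands is {(s, z)}.

{(s, z)}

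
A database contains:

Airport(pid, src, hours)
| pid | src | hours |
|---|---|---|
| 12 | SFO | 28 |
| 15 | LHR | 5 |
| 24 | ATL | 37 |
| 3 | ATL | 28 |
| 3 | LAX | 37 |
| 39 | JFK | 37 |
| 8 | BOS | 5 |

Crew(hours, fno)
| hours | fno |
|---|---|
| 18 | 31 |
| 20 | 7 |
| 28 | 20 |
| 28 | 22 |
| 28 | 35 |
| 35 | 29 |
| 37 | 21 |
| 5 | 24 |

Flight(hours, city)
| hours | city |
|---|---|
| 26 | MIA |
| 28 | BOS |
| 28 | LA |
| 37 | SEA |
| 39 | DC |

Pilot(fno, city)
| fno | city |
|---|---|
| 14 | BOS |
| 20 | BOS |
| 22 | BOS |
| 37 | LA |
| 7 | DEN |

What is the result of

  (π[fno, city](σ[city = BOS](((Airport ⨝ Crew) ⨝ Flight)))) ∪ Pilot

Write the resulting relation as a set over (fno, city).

{(14, BOS), (20, BOS), (22, BOS), (35, BOS), (37, LA), (7, DEN)}

Airport ⋈ Crew (natural join on hours): {(12, SFO, 28, 20), (12, SFO, 28, 22), (12, SFO, 28, 35), (15, LHR, 5, 24), (24, ATL, 37, 21), (3, ATL, 28, 20), (3, ATL, 28, 22), (3, ATL, 28, 35), (3, LAX, 37, 21), (39, JFK, 37, 21), (8, BOS, 5, 24)}
(Airport ⨝ Crew) ⋈ Flight (natural join on hours): {(12, SFO, 28, 20, BOS), (12, SFO, 28, 20, LA), (12, SFO, 28, 22, BOS), (12, SFO, 28, 22, LA), (12, SFO, 28, 35, BOS), (12, SFO, 28, 35, LA), (24, ATL, 37, 21, SEA), (3, ATL, 28, 20, BOS), (3, ATL, 28, 20, LA), (3, ATL, 28, 22, BOS), (3, ATL, 28, 22, LA), (3, ATL, 28, 35, BOS), (3, ATL, 28, 35, LA), (3, LAX, 37, 21, SEA), (39, JFK, 37, 21, SEA)}
Selection city = BOS: {(12, SFO, 28, 20, BOS), (12, SFO, 28, 22, BOS), (12, SFO, 28, 35, BOS), (3, ATL, 28, 20, BOS), (3, ATL, 28, 22, BOS), (3, ATL, 28, 35, BOS)}
π[fno, city]: project onto (fno, city) (3 duplicate(s) eliminated) → {(20, BOS), (22, BOS), (35, BOS)}
Union: {(20, BOS), (22, BOS), (35, BOS)} with {(14, BOS), (20, BOS), (22, BOS), (37, LA), (7, DEN)} → {(14, BOS), (20, BOS), (22, BOS), (35, BOS), (37, LA), (7, DEN)}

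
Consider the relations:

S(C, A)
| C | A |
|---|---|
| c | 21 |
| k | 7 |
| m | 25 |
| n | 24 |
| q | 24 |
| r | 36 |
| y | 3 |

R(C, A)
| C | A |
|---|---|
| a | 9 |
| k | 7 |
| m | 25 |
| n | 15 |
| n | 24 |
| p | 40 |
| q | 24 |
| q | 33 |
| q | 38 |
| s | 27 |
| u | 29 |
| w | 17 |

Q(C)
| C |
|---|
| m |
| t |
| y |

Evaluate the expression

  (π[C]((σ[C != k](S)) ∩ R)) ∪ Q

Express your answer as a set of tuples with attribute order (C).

Apply σ_{C != k}; surviving tuples: {(c, 21), (m, 25), (n, 24), (q, 24), (r, 36), (y, 3)}
Taking the intersection: {(m, 25), (n, 24), (q, 24)}
Projecting to C: {m, n, q}
Taking the union: {m, n, q, t, y}

{m, n, q, t, y}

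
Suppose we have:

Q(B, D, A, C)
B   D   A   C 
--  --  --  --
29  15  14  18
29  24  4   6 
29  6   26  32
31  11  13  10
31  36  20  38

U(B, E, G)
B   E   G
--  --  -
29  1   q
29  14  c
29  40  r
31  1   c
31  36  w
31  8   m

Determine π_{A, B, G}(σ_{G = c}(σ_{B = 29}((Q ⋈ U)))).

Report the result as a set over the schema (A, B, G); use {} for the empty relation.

Natural join on B: {(29, 15, 14, 18, 1, q), (29, 15, 14, 18, 14, c), (29, 15, 14, 18, 40, r), (29, 24, 4, 6, 1, q), (29, 24, 4, 6, 14, c), (29, 24, 4, 6, 40, r), (29, 6, 26, 32, 1, q), (29, 6, 26, 32, 14, c), (29, 6, 26, 32, 40, r), (31, 11, 13, 10, 1, c), (31, 11, 13, 10, 36, w), (31, 11, 13, 10, 8, m), (31, 36, 20, 38, 1, c), (31, 36, 20, 38, 36, w), (31, 36, 20, 38, 8, m)}
σ[B = 29]: keep tuples satisfying B = 29 → {(29, 15, 14, 18, 1, q), (29, 15, 14, 18, 14, c), (29, 15, 14, 18, 40, r), (29, 24, 4, 6, 1, q), (29, 24, 4, 6, 14, c), (29, 24, 4, 6, 40, r), (29, 6, 26, 32, 1, q), (29, 6, 26, 32, 14, c), (29, 6, 26, 32, 40, r)}
σ[G = c]: keep tuples satisfying G = c → {(29, 15, 14, 18, 14, c), (29, 24, 4, 6, 14, c), (29, 6, 26, 32, 14, c)}
Keep only column(s) A, B, G: {(14, 29, c), (26, 29, c), (4, 29, c)}

{(14, 29, c), (26, 29, c), (4, 29, c)}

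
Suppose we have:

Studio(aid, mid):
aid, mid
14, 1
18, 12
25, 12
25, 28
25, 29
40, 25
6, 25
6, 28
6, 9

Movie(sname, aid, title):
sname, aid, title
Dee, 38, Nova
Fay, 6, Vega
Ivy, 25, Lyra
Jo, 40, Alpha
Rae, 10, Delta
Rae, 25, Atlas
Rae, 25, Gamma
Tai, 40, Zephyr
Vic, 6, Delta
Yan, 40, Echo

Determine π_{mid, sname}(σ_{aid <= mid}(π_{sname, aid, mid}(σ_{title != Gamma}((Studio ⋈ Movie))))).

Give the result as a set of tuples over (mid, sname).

{(25, Fay), (25, Vic), (28, Fay), (28, Ivy), (28, Rae), (28, Vic), (29, Ivy), (29, Rae), (9, Fay), (9, Vic)}

Joining Studio and Movie on aid yields {(25, 12, Ivy, Lyra), (25, 12, Rae, Atlas), (25, 12, Rae, Gamma), (25, 28, Ivy, Lyra), (25, 28, Rae, Atlas), (25, 28, Rae, Gamma), (25, 29, Ivy, Lyra), (25, 29, Rae, Atlas), (25, 29, Rae, Gamma), (40, 25, Jo, Alpha), (40, 25, Tai, Zephyr), (40, 25, Yan, Echo), (6, 25, Fay, Vega), (6, 25, Vic, Delta), (6, 28, Fay, Vega), (6, 28, Vic, Delta), (6, 9, Fay, Vega), (6, 9, Vic, Delta)}.
Apply σ_{title != Gamma}; surviving tuples: {(25, 12, Ivy, Lyra), (25, 12, Rae, Atlas), (25, 28, Ivy, Lyra), (25, 28, Rae, Atlas), (25, 29, Ivy, Lyra), (25, 29, Rae, Atlas), (40, 25, Jo, Alpha), (40, 25, Tai, Zephyr), (40, 25, Yan, Echo), (6, 25, Fay, Vega), (6, 25, Vic, Delta), (6, 28, Fay, Vega), (6, 28, Vic, Delta), (6, 9, Fay, Vega), (6, 9, Vic, Delta)}
Projecting to sname, aid, mid: {(Fay, 6, 25), (Fay, 6, 28), (Fay, 6, 9), (Ivy, 25, 12), (Ivy, 25, 28), (Ivy, 25, 29), (Jo, 40, 25), (Rae, 25, 12), (Rae, 25, 28), (Rae, 25, 29), (Tai, 40, 25), (Vic, 6, 25), (Vic, 6, 28), (Vic, 6, 9), (Yan, 40, 25)}
Apply σ_{aid <= mid}; surviving tuples: {(Fay, 6, 25), (Fay, 6, 28), (Fay, 6, 9), (Ivy, 25, 28), (Ivy, 25, 29), (Rae, 25, 28), (Rae, 25, 29), (Vic, 6, 25), (Vic, 6, 28), (Vic, 6, 9)}
Projecting to mid, sname: {(25, Fay), (25, Vic), (28, Fay), (28, Ivy), (28, Rae), (28, Vic), (29, Ivy), (29, Rae), (9, Fay), (9, Vic)}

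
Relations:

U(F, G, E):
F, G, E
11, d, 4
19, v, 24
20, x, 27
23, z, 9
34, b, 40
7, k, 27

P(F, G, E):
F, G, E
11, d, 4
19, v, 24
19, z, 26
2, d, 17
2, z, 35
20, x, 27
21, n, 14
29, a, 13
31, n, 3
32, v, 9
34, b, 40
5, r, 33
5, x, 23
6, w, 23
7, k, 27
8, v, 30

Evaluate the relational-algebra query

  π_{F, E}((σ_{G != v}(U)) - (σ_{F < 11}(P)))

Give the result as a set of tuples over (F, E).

Apply σ_{G != v}; surviving tuples: {(11, d, 4), (20, x, 27), (23, z, 9), (34, b, 40), (7, k, 27)}
Apply σ_{F < 11}; surviving tuples: {(2, d, 17), (2, z, 35), (5, r, 33), (5, x, 23), (6, w, 23), (7, k, 27), (8, v, 30)}
Set difference of the two operands is {(11, d, 4), (20, x, 27), (23, z, 9), (34, b, 40)}.
π_{F, E} gives {(11, 4), (20, 27), (23, 9), (34, 40)}.

{(11, 4), (20, 27), (23, 9), (34, 40)}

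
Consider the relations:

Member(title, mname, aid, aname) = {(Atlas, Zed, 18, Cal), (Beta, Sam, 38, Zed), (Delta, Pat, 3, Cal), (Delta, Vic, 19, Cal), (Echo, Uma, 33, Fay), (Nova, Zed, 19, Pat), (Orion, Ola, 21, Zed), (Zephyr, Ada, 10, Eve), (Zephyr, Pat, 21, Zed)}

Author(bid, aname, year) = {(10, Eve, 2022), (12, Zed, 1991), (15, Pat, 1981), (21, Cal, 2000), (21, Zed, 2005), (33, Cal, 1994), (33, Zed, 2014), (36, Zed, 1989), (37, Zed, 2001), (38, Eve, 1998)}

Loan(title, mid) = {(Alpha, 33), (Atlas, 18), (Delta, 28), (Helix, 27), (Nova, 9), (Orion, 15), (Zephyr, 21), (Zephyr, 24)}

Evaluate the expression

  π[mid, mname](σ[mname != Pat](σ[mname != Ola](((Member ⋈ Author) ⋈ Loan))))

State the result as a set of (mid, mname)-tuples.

{(18, Zed), (21, Ada), (24, Ada), (28, Vic), (9, Zed)}

Natural join on aname: {(Atlas, Zed, 18, Cal, 21, 2000), (Atlas, Zed, 18, Cal, 33, 1994), (Beta, Sam, 38, Zed, 12, 1991), (Beta, Sam, 38, Zed, 21, 2005), (Beta, Sam, 38, Zed, 33, 2014), (Beta, Sam, 38, Zed, 36, 1989), (Beta, Sam, 38, Zed, 37, 2001), (Delta, Pat, 3, Cal, 21, 2000), (Delta, Pat, 3, Cal, 33, 1994), (Delta, Vic, 19, Cal, 21, 2000), (Delta, Vic, 19, Cal, 33, 1994), (Nova, Zed, 19, Pat, 15, 1981), (Orion, Ola, 21, Zed, 12, 1991), (Orion, Ola, 21, Zed, 21, 2005), (Orion, Ola, 21, Zed, 33, 2014), (Orion, Ola, 21, Zed, 36, 1989), (Orion, Ola, 21, Zed, 37, 2001), (Zephyr, Ada, 10, Eve, 10, 2022), (Zephyr, Ada, 10, Eve, 38, 1998), (Zephyr, Pat, 21, Zed, 12, 1991), (Zephyr, Pat, 21, Zed, 21, 2005), (Zephyr, Pat, 21, Zed, 33, 2014), (Zephyr, Pat, 21, Zed, 36, 1989), (Zephyr, Pat, 21, Zed, 37, 2001)}
Natural join on title: {(Atlas, Zed, 18, Cal, 21, 2000, 18), (Atlas, Zed, 18, Cal, 33, 1994, 18), (Delta, Pat, 3, Cal, 21, 2000, 28), (Delta, Pat, 3, Cal, 33, 1994, 28), (Delta, Vic, 19, Cal, 21, 2000, 28), (Delta, Vic, 19, Cal, 33, 1994, 28), (Nova, Zed, 19, Pat, 15, 1981, 9), (Orion, Ola, 21, Zed, 12, 1991, 15), (Orion, Ola, 21, Zed, 21, 2005, 15), (Orion, Ola, 21, Zed, 33, 2014, 15), (Orion, Ola, 21, Zed, 36, 1989, 15), (Orion, Ola, 21, Zed, 37, 2001, 15), (Zephyr, Ada, 10, Eve, 10, 2022, 21), (Zephyr, Ada, 10, Eve, 10, 2022, 24), (Zephyr, Ada, 10, Eve, 38, 1998, 21), (Zephyr, Ada, 10, Eve, 38, 1998, 24), (Zephyr, Pat, 21, Zed, 12, 1991, 21), (Zephyr, Pat, 21, Zed, 12, 1991, 24), (Zephyr, Pat, 21, Zed, 21, 2005, 21), (Zephyr, Pat, 21, Zed, 21, 2005, 24), (Zephyr, Pat, 21, Zed, 33, 2014, 21), (Zephyr, Pat, 21, Zed, 33, 2014, 24), (Zephyr, Pat, 21, Zed, 36, 1989, 21), (Zephyr, Pat, 21, Zed, 36, 1989, 24), (Zephyr, Pat, 21, Zed, 37, 2001, 21), (Zephyr, Pat, 21, Zed, 37, 2001, 24)}
Filtering on mname != Ola leaves {(Atlas, Zed, 18, Cal, 21, 2000, 18), (Atlas, Zed, 18, Cal, 33, 1994, 18), (Delta, Pat, 3, Cal, 21, 2000, 28), (Delta, Pat, 3, Cal, 33, 1994, 28), (Delta, Vic, 19, Cal, 21, 2000, 28), (Delta, Vic, 19, Cal, 33, 1994, 28), (Nova, Zed, 19, Pat, 15, 1981, 9), (Zephyr, Ada, 10, Eve, 10, 2022, 21), (Zephyr, Ada, 10, Eve, 10, 2022, 24), (Zephyr, Ada, 10, Eve, 38, 1998, 21), (Zephyr, Ada, 10, Eve, 38, 1998, 24), (Zephyr, Pat, 21, Zed, 12, 1991, 21), (Zephyr, Pat, 21, Zed, 12, 1991, 24), (Zephyr, Pat, 21, Zed, 21, 2005, 21), (Zephyr, Pat, 21, Zed, 21, 2005, 24), (Zephyr, Pat, 21, Zed, 33, 2014, 21), (Zephyr, Pat, 21, Zed, 33, 2014, 24), (Zephyr, Pat, 21, Zed, 36, 1989, 21), (Zephyr, Pat, 21, Zed, 36, 1989, 24), (Zephyr, Pat, 21, Zed, 37, 2001, 21), (Zephyr, Pat, 21, Zed, 37, 2001, 24)}.
Filtering on mname != Pat leaves {(Atlas, Zed, 18, Cal, 21, 2000, 18), (Atlas, Zed, 18, Cal, 33, 1994, 18), (Delta, Vic, 19, Cal, 21, 2000, 28), (Delta, Vic, 19, Cal, 33, 1994, 28), (Nova, Zed, 19, Pat, 15, 1981, 9), (Zephyr, Ada, 10, Eve, 10, 2022, 21), (Zephyr, Ada, 10, Eve, 10, 2022, 24), (Zephyr, Ada, 10, Eve, 38, 1998, 21), (Zephyr, Ada, 10, Eve, 38, 1998, 24)}.
π[mid, mname]: project onto (mid, mname) (4 duplicate(s) eliminated) → {(18, Zed), (21, Ada), (24, Ada), (28, Vic), (9, Zed)}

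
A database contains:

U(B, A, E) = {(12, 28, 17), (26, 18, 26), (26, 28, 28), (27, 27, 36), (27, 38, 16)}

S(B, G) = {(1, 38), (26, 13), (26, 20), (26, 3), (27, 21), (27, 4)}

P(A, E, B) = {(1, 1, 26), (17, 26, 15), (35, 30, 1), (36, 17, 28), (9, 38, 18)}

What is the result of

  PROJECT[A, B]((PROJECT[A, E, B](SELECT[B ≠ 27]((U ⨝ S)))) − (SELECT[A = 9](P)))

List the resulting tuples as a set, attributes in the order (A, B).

Natural join on B: {(26, 18, 26, 13), (26, 18, 26, 20), (26, 18, 26, 3), (26, 28, 28, 13), (26, 28, 28, 20), (26, 28, 28, 3), (27, 27, 36, 21), (27, 27, 36, 4), (27, 38, 16, 21), (27, 38, 16, 4)}
Apply σ_{B ≠ 27}; surviving tuples: {(26, 18, 26, 13), (26, 18, 26, 20), (26, 18, 26, 3), (26, 28, 28, 13), (26, 28, 28, 20), (26, 28, 28, 3)}
π_{A, E, B} gives {(18, 26, 26), (28, 28, 26)} (4 duplicate(s) eliminated).
Apply σ_{A = 9}; surviving tuples: {(9, 38, 18)}
Taking the difference: {(18, 26, 26), (28, 28, 26)}
π_{A, B} gives {(18, 26), (28, 26)}.

{(18, 26), (28, 26)}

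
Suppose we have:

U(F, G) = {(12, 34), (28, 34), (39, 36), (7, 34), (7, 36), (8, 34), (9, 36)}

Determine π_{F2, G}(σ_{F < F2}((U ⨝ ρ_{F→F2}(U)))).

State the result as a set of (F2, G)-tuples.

ρ[F→F2]: schema becomes (F2, G); tuples unchanged.
Joining U and ρ_{F→F2}(U) on G yields {(12, 34, 12), (12, 34, 28), (12, 34, 7), (12, 34, 8), (28, 34, 12), (28, 34, 28), (28, 34, 7), (28, 34, 8), (39, 36, 39), (39, 36, 7), (39, 36, 9), (7, 34, 12), (7, 34, 28), (7, 34, 7), (7, 34, 8), (7, 36, 39), (7, 36, 7), (7, 36, 9), (8, 34, 12), (8, 34, 28), (8, 34, 7), (8, 34, 8), (9, 36, 39), (9, 36, 7), (9, 36, 9)}.
Apply σ_{F < F2}; surviving tuples: {(12, 34, 28), (7, 34, 12), (7, 34, 28), (7, 34, 8), (7, 36, 39), (7, 36, 9), (8, 34, 12), (8, 34, 28), (9, 36, 39)}
Projecting to F2, G (4 duplicate(s) eliminated): {(12, 34), (28, 34), (39, 36), (8, 34), (9, 36)}

{(12, 34), (28, 34), (39, 36), (8, 34), (9, 36)}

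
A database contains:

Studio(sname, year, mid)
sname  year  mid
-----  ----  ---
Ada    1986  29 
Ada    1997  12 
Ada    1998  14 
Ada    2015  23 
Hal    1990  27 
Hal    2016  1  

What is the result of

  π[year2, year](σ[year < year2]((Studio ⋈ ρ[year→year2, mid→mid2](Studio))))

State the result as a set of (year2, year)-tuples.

{(1997, 1986), (1998, 1986), (1998, 1997), (2015, 1986), (2015, 1997), (2015, 1998), (2016, 1990)}

ρ[year→year2, mid→mid2]: schema becomes (sname, year2, mid2); tuples unchanged.
Joining Studio and ρ[year→year2, mid→mid2](Studio) on sname yields {(Ada, 1986, 29, 1986, 29), (Ada, 1986, 29, 1997, 12), (Ada, 1986, 29, 1998, 14), (Ada, 1986, 29, 2015, 23), (Ada, 1997, 12, 1986, 29), (Ada, 1997, 12, 1997, 12), (Ada, 1997, 12, 1998, 14), (Ada, 1997, 12, 2015, 23), (Ada, 1998, 14, 1986, 29), (Ada, 1998, 14, 1997, 12), (Ada, 1998, 14, 1998, 14), (Ada, 1998, 14, 2015, 23), (Ada, 2015, 23, 1986, 29), (Ada, 2015, 23, 1997, 12), (Ada, 2015, 23, 1998, 14), (Ada, 2015, 23, 2015, 23), (Hal, 1990, 27, 1990, 27), (Hal, 1990, 27, 2016, 1), (Hal, 2016, 1, 1990, 27), (Hal, 2016, 1, 2016, 1)}.
σ[year < year2]: keep tuples satisfying year < year2 → {(Ada, 1986, 29, 1997, 12), (Ada, 1986, 29, 1998, 14), (Ada, 1986, 29, 2015, 23), (Ada, 1997, 12, 1998, 14), (Ada, 1997, 12, 2015, 23), (Ada, 1998, 14, 2015, 23), (Hal, 1990, 27, 2016, 1)}
π_{year2, year} gives {(1997, 1986), (1998, 1986), (1998, 1997), (2015, 1986), (2015, 1997), (2015, 1998), (2016, 1990)}.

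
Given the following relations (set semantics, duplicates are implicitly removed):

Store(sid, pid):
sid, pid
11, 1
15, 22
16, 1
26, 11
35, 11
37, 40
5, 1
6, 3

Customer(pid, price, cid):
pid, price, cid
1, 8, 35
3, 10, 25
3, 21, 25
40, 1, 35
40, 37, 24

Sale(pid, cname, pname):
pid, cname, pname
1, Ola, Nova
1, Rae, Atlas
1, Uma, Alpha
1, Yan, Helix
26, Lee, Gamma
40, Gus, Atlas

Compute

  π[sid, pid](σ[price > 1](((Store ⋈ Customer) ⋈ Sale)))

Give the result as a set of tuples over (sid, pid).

{(11, 1), (16, 1), (37, 40), (5, 1)}

Joining Store and Customer on pid yields {(11, 1, 8, 35), (16, 1, 8, 35), (37, 40, 1, 35), (37, 40, 37, 24), (5, 1, 8, 35), (6, 3, 10, 25), (6, 3, 21, 25)}.
Joining (Store ⋈ Customer) and Sale on pid yields {(11, 1, 8, 35, Ola, Nova), (11, 1, 8, 35, Rae, Atlas), (11, 1, 8, 35, Uma, Alpha), (11, 1, 8, 35, Yan, Helix), (16, 1, 8, 35, Ola, Nova), (16, 1, 8, 35, Rae, Atlas), (16, 1, 8, 35, Uma, Alpha), (16, 1, 8, 35, Yan, Helix), (37, 40, 1, 35, Gus, Atlas), (37, 40, 37, 24, Gus, Atlas), (5, 1, 8, 35, Ola, Nova), (5, 1, 8, 35, Rae, Atlas), (5, 1, 8, 35, Uma, Alpha), (5, 1, 8, 35, Yan, Helix)}.
Apply σ_{price > 1}; surviving tuples: {(11, 1, 8, 35, Ola, Nova), (11, 1, 8, 35, Rae, Atlas), (11, 1, 8, 35, Uma, Alpha), (11, 1, 8, 35, Yan, Helix), (16, 1, 8, 35, Ola, Nova), (16, 1, 8, 35, Rae, Atlas), (16, 1, 8, 35, Uma, Alpha), (16, 1, 8, 35, Yan, Helix), (37, 40, 37, 24, Gus, Atlas), (5, 1, 8, 35, Ola, Nova), (5, 1, 8, 35, Rae, Atlas), (5, 1, 8, 35, Uma, Alpha), (5, 1, 8, 35, Yan, Helix)}
Projecting to sid, pid (9 duplicate(s) eliminated): {(11, 1), (16, 1), (37, 40), (5, 1)}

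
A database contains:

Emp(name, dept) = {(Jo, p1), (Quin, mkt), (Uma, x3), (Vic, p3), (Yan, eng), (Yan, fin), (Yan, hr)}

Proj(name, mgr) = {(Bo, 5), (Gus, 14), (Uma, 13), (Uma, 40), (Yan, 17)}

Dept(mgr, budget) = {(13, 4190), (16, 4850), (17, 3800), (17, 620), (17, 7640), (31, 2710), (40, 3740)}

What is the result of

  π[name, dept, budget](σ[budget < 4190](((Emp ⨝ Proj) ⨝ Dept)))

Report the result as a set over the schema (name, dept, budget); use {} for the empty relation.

Emp ⋈ Proj (natural join on name): {(Uma, x3, 13), (Uma, x3, 40), (Yan, eng, 17), (Yan, fin, 17), (Yan, hr, 17)}
(Emp ⨝ Proj) ⋈ Dept (natural join on mgr): {(Uma, x3, 13, 4190), (Uma, x3, 40, 3740), (Yan, eng, 17, 3800), (Yan, eng, 17, 620), (Yan, eng, 17, 7640), (Yan, fin, 17, 3800), (Yan, fin, 17, 620), (Yan, fin, 17, 7640), (Yan, hr, 17, 3800), (Yan, hr, 17, 620), (Yan, hr, 17, 7640)}
σ[budget < 4190]: keep tuples satisfying budget < 4190 → {(Uma, x3, 40, 3740), (Yan, eng, 17, 3800), (Yan, eng, 17, 620), (Yan, fin, 17, 3800), (Yan, fin, 17, 620), (Yan, hr, 17, 3800), (Yan, hr, 17, 620)}
π_{name, dept, budget} gives {(Uma, x3, 3740), (Yan, eng, 3800), (Yan, eng, 620), (Yan, fin, 3800), (Yan, fin, 620), (Yan, hr, 3800), (Yan, hr, 620)}.

{(Uma, x3, 3740), (Yan, eng, 3800), (Yan, eng, 620), (Yan, fin, 3800), (Yan, fin, 620), (Yan, hr, 3800), (Yan, hr, 620)}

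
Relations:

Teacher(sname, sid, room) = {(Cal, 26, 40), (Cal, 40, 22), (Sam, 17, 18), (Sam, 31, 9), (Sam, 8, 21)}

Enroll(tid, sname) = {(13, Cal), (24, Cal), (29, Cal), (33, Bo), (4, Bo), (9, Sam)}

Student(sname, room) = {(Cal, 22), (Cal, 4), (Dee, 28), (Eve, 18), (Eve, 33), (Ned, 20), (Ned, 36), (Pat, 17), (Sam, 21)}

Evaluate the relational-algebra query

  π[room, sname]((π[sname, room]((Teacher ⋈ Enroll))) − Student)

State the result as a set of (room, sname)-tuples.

{(18, Sam), (40, Cal), (9, Sam)}

Teacher ⋈ Enroll (natural join on sname): {(Cal, 26, 40, 13), (Cal, 26, 40, 24), (Cal, 26, 40, 29), (Cal, 40, 22, 13), (Cal, 40, 22, 24), (Cal, 40, 22, 29), (Sam, 17, 18, 9), (Sam, 31, 9, 9), (Sam, 8, 21, 9)}
Projecting to sname, room (4 duplicate(s) eliminated): {(Cal, 22), (Cal, 40), (Sam, 18), (Sam, 21), (Sam, 9)}
Difference: {(Cal, 22), (Cal, 40), (Sam, 18), (Sam, 21), (Sam, 9)} with {(Cal, 22), (Cal, 4), (Dee, 28), (Eve, 18), (Eve, 33), (Ned, 20), (Ned, 36), (Pat, 17), (Sam, 21)} → {(Cal, 40), (Sam, 18), (Sam, 9)}
Projecting to room, sname: {(18, Sam), (40, Cal), (9, Sam)}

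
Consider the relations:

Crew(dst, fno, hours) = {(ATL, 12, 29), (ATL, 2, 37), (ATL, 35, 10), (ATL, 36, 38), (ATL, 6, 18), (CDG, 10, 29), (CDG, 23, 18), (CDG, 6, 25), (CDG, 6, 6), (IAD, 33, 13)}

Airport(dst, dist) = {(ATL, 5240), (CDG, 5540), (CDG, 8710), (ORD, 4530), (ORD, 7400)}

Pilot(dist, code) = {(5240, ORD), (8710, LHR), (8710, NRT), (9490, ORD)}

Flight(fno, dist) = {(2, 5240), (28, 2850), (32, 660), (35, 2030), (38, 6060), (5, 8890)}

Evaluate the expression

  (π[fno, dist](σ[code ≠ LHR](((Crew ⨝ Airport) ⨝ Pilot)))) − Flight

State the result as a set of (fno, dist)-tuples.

{(10, 8710), (12, 5240), (23, 8710), (35, 5240), (36, 5240), (6, 5240), (6, 8710)}

Joining Crew and Airport on dst yields {(ATL, 12, 29, 5240), (ATL, 2, 37, 5240), (ATL, 35, 10, 5240), (ATL, 36, 38, 5240), (ATL, 6, 18, 5240), (CDG, 10, 29, 5540), (CDG, 10, 29, 8710), (CDG, 23, 18, 5540), (CDG, 23, 18, 8710), (CDG, 6, 25, 5540), (CDG, 6, 25, 8710), (CDG, 6, 6, 5540), (CDG, 6, 6, 8710)}.
Joining (Crew ⨝ Airport) and Pilot on dist yields {(ATL, 12, 29, 5240, ORD), (ATL, 2, 37, 5240, ORD), (ATL, 35, 10, 5240, ORD), (ATL, 36, 38, 5240, ORD), (ATL, 6, 18, 5240, ORD), (CDG, 10, 29, 8710, LHR), (CDG, 10, 29, 8710, NRT), (CDG, 23, 18, 8710, LHR), (CDG, 23, 18, 8710, NRT), (CDG, 6, 25, 8710, LHR), (CDG, 6, 25, 8710, NRT), (CDG, 6, 6, 8710, LHR), (CDG, 6, 6, 8710, NRT)}.
Filtering on code ≠ LHR leaves {(ATL, 12, 29, 5240, ORD), (ATL, 2, 37, 5240, ORD), (ATL, 35, 10, 5240, ORD), (ATL, 36, 38, 5240, ORD), (ATL, 6, 18, 5240, ORD), (CDG, 10, 29, 8710, NRT), (CDG, 23, 18, 8710, NRT), (CDG, 6, 25, 8710, NRT), (CDG, 6, 6, 8710, NRT)}.
Keep only column(s) fno, dist (1 duplicate(s) eliminated): {(10, 8710), (12, 5240), (2, 5240), (23, 8710), (35, 5240), (36, 5240), (6, 5240), (6, 8710)}
Taking the difference: {(10, 8710), (12, 5240), (23, 8710), (35, 5240), (36, 5240), (6, 5240), (6, 8710)}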